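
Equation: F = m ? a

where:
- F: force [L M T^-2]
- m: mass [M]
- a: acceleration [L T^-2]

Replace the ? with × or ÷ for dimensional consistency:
multiplication (×): F = m × a

F [L M T^-2]; m [M]; a [L T^-2].
m × a → [L M T^-2] ✓
m ÷ a → [L^-1 M T^2] ✗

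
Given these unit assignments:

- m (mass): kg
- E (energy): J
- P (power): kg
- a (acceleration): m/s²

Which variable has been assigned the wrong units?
P

The variable P (power) should have units W, not kg.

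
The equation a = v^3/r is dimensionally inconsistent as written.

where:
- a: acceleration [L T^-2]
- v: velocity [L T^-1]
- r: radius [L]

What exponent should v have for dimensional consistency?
The exponent of v should be 2: a = v^2/r

The LHS a has dimensions [L T^-2]; v has dimensions [L T^-1].
As written, the RHS v^3/r (exponent 3 on v) has dimensions [L^2 T^-3], which does not match.
With exponent 2, the RHS v^2/r has dimensions [L T^-2], matching the LHS.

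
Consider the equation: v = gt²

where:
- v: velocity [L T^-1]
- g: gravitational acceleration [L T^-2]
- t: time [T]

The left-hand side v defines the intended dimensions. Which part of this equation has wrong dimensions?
The right-hand side term gt²

v has dimensions [L T^-1], but gt² has dimensions [L], so the term gt² is dimensionally wrong for v.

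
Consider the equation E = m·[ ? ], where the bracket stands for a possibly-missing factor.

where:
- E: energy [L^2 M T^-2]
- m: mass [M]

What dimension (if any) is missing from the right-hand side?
[L^2 T^-2] — velocity squared (e.g. v²)

E has dimensions [L^2 M T^-2]; m has dimensions [M].
The bracketed factor must supply [L^2 M T^-2] / [M] = [L^2 T^-2].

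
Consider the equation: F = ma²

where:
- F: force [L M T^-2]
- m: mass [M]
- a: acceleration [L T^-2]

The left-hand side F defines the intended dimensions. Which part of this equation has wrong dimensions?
The right-hand side term ma²

F has dimensions [L M T^-2], but ma² has dimensions [L^2 M T^-4], so the term ma² is dimensionally wrong for F.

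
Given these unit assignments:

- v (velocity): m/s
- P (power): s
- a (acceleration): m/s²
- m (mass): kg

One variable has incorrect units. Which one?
P

The variable P (power) should have units W, not s.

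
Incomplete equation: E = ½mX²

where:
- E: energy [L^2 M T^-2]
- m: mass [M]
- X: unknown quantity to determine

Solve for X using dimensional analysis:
X = v (velocity), dimensions [L T^-1]

E has dimensions [L^2 M T^-2]; the rest of the RHS (½m) has dimensions [M].
So X² must have dimensions [L^2 T^-2], i.e. X has dimensions [L T^-1] — X = v (velocity).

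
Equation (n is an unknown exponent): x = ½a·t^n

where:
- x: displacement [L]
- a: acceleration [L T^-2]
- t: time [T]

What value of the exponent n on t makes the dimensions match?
n = 2

x has dimensions [L]; t has dimensions [T].
The rest of the RHS has dimensions [L T^-2], so t^n must supply [T^2].
With n = 2: ½a·t^2 has dimensions [L], matching the LHS ✓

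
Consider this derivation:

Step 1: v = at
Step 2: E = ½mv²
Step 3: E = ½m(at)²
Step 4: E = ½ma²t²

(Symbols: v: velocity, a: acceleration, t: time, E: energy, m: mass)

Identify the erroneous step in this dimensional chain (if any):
No step introduces an error — all steps are dimensionally consistent.

Step 1: v = at → LHS [L T^-1], RHS [L T^-1] ✓
Step 2: E = ½mv² → LHS [L^2 M T^-2], RHS [L^2 M T^-2] ✓
Step 3: E = ½m(at)² → LHS [L^2 M T^-2], RHS [L^2 M T^-2] ✓
Step 4: E = ½ma²t² → LHS [L^2 M T^-2], RHS [L^2 M T^-2] ✓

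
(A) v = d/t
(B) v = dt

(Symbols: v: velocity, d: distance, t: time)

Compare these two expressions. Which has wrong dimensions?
(B)

(A) v = d/t: LHS [L T^-1], RHS [L T^-1] ✓
(B) v = dt: LHS [L T^-1], RHS [L T] ✗

Expression (B) v = dt is dimensionally incorrect.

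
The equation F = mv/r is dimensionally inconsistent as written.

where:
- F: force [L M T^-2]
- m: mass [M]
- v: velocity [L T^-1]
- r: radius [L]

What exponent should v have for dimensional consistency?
The exponent of v should be 2: F = mv^2/r

The LHS F has dimensions [L M T^-2]; v has dimensions [L T^-1].
As written, the RHS mv/r (exponent 1 on v) has dimensions [M T^-1], which does not match.
With exponent 2, the RHS mv^2/r has dimensions [L M T^-2], matching the LHS.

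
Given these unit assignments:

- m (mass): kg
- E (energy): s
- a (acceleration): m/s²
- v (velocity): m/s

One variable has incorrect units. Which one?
E

The variable E (energy) should have units J, not s.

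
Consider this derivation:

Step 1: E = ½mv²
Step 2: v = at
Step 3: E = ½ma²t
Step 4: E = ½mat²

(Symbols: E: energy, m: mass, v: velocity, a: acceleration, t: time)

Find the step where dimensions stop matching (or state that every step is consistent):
Step 3

Step 1: E = ½mv² → LHS [L^2 M T^-2], RHS [L^2 M T^-2] ✓
Step 2: v = at → LHS [L T^-1], RHS [L T^-1] ✓
Step 3: E = ½ma²t → LHS [L^2 M T^-2], RHS [L^2 M T^-3] ✗

The first dimensional inconsistency appears in step 3: E = ½ma²t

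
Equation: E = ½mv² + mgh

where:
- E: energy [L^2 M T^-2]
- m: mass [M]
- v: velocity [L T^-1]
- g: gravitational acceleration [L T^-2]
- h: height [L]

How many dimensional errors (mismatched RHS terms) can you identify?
0

LHS E: [L^2 M T^-2]
- ½mv²: [L^2 M T^-2] ✓
- mgh: [L^2 M T^-2] ✓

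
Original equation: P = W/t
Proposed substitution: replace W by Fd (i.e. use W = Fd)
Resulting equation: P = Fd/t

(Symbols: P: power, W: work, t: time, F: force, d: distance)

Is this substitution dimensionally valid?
Yes

[W] = [L^2 M T^-2] and [Fd] = [L^2 M T^-2]. These match, so the substitution replaces a quantity by one of the same dimensions and the result P = Fd/t has LHS [L^2 M T^-3] vs RHS [L^2 M T^-3] — still consistent.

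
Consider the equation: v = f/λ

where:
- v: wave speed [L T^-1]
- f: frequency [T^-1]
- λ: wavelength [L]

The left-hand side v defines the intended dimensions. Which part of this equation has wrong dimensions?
The right-hand side term f/λ

v has dimensions [L T^-1], but f/λ has dimensions [L^-1 T^-1], so the term f/λ is dimensionally wrong for v.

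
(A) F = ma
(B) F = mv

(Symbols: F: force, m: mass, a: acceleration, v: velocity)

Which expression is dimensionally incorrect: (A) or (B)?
(B)

(A) F = ma: LHS [L M T^-2], RHS [L M T^-2] ✓
(B) F = mv: LHS [L M T^-2], RHS [L M T^-1] ✗

Expression (B) F = mv is dimensionally incorrect.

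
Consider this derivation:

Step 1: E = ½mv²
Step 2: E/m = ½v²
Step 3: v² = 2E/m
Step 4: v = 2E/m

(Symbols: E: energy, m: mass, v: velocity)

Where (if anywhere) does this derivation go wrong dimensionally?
Step 4

Step 1: E = ½mv² → LHS [L^2 M T^-2], RHS [L^2 M T^-2] ✓
Step 2: E/m = ½v² → LHS [L^2 T^-2], RHS [L^2 T^-2] ✓
Step 3: v² = 2E/m → LHS [L^2 T^-2], RHS [L^2 T^-2] ✓
Step 4: v = 2E/m → LHS [L T^-1], RHS [L^2 T^-2] ✗

The first dimensional inconsistency appears in step 4: v = 2E/m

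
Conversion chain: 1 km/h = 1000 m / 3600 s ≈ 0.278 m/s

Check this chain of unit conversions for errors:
The chain is correct (no errors).

Correct: 1 km = 1000 m, 1 h = 3600 s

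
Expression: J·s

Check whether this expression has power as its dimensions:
No

The expression J·s has dimensions [L^2 M T^-1], but power has dimensions [L^2 M T^-3].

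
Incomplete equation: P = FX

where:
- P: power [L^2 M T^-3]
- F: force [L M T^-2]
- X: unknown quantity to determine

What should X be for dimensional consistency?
X = v (velocity), dimensions [L T^-1]

P has dimensions [L^2 M T^-3]; the rest of the RHS (F) has dimensions [L M T^-2].
So X must have dimensions [L T^-1] — X = v (velocity).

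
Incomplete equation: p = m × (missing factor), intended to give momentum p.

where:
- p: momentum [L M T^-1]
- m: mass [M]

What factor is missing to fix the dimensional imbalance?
v (velocity), dimensions [L T^-1]

p has dimensions [L M T^-1] and m has dimensions [M].
The missing factor must have dimensions [L M T^-1] / [M] = [L T^-1], i.e. velocity (v).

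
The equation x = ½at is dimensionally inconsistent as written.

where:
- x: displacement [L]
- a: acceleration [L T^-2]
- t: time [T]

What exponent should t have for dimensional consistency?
The exponent of t should be 2: x = ½at^2

The LHS x has dimensions [L]; t has dimensions [T].
As written, the RHS ½at (exponent 1 on t) has dimensions [L T^-1], which does not match.
With exponent 2, the RHS ½at^2 has dimensions [L], matching the LHS.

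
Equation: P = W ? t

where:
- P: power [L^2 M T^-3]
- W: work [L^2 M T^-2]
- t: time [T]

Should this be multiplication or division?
division (÷): P = W ÷ t

P [L^2 M T^-3]; W [L^2 M T^-2]; t [T].
W × t → [L^2 M T^-1] ✗
W ÷ t → [L^2 M T^-3] ✓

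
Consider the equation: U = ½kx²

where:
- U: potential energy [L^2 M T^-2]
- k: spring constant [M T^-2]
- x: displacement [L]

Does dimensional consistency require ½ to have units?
No

U has dimensions [L^2 M T^-2] and kx² already has dimensions [L^2 M T^-2], so the equation balances without ½ contributing any dimensions. ½ is a pure (dimensionless) number; changing or removing it would not affect dimensional consistency.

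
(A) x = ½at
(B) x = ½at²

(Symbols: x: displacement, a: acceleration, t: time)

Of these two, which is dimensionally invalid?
(A)

(A) x = ½at: LHS [L], RHS [L T^-1] ✗
(B) x = ½at²: LHS [L], RHS [L] ✓

Expression (A) x = ½at is dimensionally incorrect.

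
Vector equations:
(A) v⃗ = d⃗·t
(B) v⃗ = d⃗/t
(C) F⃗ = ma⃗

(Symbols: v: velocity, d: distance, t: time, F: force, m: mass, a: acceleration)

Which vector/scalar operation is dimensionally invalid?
(A) v⃗ = d⃗·t

(A) v⃗ = d⃗·t: LHS [L T^-1], RHS [L T] ✗ — velocity is displacement per time; should be d⃗/t
(B) v⃗ = d⃗/t: LHS [L T^-1], RHS [L T^-1] ✓ — displacement (vector) divided by time (scalar)
(C) F⃗ = ma⃗: LHS [L M T^-2], RHS [L M T^-2] ✓ — Force and acceleration are vectors, mass is a scalar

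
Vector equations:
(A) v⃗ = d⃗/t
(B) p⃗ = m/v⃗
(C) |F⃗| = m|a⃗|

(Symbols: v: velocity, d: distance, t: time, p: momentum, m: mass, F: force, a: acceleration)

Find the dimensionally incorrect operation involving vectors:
(B) p⃗ = m/v⃗

(A) v⃗ = d⃗/t: LHS [L T^-1], RHS [L T^-1] ✓ — displacement (vector) divided by time (scalar)
(B) p⃗ = m/v⃗: LHS [L M T^-1], RHS [L^-1 M T] ✗ — momentum is mass times velocity; should be mv⃗ (and division by a vector is undefined)
(C) |F⃗| = m|a⃗|: LHS [L M T^-2], RHS [L M T^-2] ✓ — magnitudes of vectors are scalars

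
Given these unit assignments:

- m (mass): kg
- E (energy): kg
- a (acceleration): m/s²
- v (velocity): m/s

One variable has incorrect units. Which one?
E

The variable E (energy) should have units J, not kg.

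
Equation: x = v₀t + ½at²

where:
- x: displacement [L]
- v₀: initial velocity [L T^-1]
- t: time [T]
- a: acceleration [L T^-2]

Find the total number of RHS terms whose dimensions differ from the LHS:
0

LHS x: [L]
- v₀t: [L] ✓
- ½at²: [L] ✓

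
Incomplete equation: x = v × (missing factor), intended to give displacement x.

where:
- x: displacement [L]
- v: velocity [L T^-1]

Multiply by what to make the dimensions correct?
t (time), dimensions [T]

x has dimensions [L] and v has dimensions [L T^-1].
The missing factor must have dimensions [L] / [L T^-1] = [T], i.e. time (t).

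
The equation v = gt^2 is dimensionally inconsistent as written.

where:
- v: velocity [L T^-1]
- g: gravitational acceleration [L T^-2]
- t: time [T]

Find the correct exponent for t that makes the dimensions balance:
The exponent of t should be 1: v = gt

The LHS v has dimensions [L T^-1]; t has dimensions [T].
As written, the RHS gt^2 (exponent 2 on t) has dimensions [L], which does not match.
With exponent 1, the RHS gt has dimensions [L T^-1], matching the LHS.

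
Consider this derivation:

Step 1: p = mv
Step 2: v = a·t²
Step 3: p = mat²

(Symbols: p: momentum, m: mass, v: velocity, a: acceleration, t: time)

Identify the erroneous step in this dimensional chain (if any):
Step 2

Step 1: p = mv → LHS [L M T^-1], RHS [L M T^-1] ✓
Step 2: v = a·t² → LHS [L T^-1], RHS [L] ✗

The first dimensional inconsistency appears in step 2: v = a·t²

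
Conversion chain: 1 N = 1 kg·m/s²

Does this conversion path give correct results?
The chain is correct (no errors).

Correct: Newton is defined as kg·m/s²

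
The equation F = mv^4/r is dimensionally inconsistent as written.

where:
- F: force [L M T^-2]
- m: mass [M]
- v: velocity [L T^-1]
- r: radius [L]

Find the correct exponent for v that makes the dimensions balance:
The exponent of v should be 2: F = mv^2/r

The LHS F has dimensions [L M T^-2]; v has dimensions [L T^-1].
As written, the RHS mv^4/r (exponent 4 on v) has dimensions [L^3 M T^-4], which does not match.
With exponent 2, the RHS mv^2/r has dimensions [L M T^-2], matching the LHS.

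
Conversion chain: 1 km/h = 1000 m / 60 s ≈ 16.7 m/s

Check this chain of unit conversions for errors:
The chain is incorrect (it contains an error).

Incorrect: 1 h = 3600 s, not 60 s (1 km/h ≈ 0.278 m/s)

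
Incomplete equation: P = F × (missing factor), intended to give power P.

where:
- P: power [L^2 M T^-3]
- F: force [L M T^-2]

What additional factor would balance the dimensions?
v (velocity), dimensions [L T^-1]

P has dimensions [L^2 M T^-3] and F has dimensions [L M T^-2].
The missing factor must have dimensions [L^2 M T^-3] / [L M T^-2] = [L T^-1], i.e. velocity (v).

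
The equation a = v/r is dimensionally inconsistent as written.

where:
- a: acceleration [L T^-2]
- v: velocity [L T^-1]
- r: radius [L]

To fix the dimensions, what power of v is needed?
The exponent of v should be 2: a = v^2/r

The LHS a has dimensions [L T^-2]; v has dimensions [L T^-1].
As written, the RHS v/r (exponent 1 on v) has dimensions [T^-1], which does not match.
With exponent 2, the RHS v^2/r has dimensions [L T^-2], matching the LHS.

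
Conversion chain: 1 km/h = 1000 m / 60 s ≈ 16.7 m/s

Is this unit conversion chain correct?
The chain is incorrect (it contains an error).

Incorrect: 1 h = 3600 s, not 60 s (1 km/h ≈ 0.278 m/s)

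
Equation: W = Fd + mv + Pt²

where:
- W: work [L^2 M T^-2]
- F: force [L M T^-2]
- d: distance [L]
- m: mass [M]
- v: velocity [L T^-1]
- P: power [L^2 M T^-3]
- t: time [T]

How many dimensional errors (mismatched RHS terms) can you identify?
2

LHS W: [L^2 M T^-2]
- Fd: [L^2 M T^-2] ✓
- mv: [L M T^-1] ✗
- Pt²: [L^2 M T^-1] ✗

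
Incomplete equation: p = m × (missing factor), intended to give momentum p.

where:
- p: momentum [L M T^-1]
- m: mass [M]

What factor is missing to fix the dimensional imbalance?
v (velocity), dimensions [L T^-1]

p has dimensions [L M T^-1] and m has dimensions [M].
The missing factor must have dimensions [L M T^-1] / [M] = [L T^-1], i.e. velocity (v).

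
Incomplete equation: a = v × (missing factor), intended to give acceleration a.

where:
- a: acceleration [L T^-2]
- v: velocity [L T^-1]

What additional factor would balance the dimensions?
1/t (inverse time), dimensions [T^-1]

a has dimensions [L T^-2] and v has dimensions [L T^-1].
The missing factor must have dimensions [L T^-2] / [L T^-1] = [T^-1], i.e. inverse time (1/t).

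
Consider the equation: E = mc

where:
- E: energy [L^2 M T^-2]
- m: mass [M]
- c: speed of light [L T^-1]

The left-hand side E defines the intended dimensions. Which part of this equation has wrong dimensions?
The right-hand side term mc

E has dimensions [L^2 M T^-2], but mc has dimensions [L M T^-1], so the term mc is dimensionally wrong for E.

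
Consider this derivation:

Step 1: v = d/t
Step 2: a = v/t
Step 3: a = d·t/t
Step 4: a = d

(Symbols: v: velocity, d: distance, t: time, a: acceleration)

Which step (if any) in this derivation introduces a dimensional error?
Step 3

Step 1: v = d/t → LHS [L T^-1], RHS [L T^-1] ✓
Step 2: a = v/t → LHS [L T^-2], RHS [L T^-2] ✓
Step 3: a = d·t/t → LHS [L T^-2], RHS [L] ✗

The first dimensional inconsistency appears in step 3: a = d·t/t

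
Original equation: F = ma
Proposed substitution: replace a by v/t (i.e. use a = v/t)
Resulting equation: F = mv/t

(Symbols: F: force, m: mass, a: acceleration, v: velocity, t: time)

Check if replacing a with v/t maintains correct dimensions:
Yes

[a] = [L T^-2] and [v/t] = [L T^-2]. These match, so the substitution replaces a quantity by one of the same dimensions and the result F = mv/t has LHS [L M T^-2] vs RHS [L M T^-2] — still consistent.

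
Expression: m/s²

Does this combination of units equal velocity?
No

The expression m/s² has dimensions [L T^-2], but velocity has dimensions [L T^-1].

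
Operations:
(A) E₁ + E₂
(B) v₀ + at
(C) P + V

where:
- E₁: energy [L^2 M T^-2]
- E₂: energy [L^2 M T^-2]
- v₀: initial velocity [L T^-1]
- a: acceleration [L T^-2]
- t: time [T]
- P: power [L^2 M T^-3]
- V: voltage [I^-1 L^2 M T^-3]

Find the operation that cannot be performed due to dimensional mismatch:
(C) P + V

(A) E₁ + E₂: E₁ [L^2 M T^-2] and E₂ [L^2 M T^-2] — same dimensions ✓
(B) v₀ + at: v₀ [L T^-1] and at [L T^-1] — same dimensions ✓
(C) P + V: P [L^2 M T^-3] and V [I^-1 L^2 M T^-3] — different dimensions cannot be added/subtracted ✗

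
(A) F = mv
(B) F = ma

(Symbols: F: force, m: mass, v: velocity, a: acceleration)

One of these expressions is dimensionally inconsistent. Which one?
(A)

(A) F = mv: LHS [L M T^-2], RHS [L M T^-1] ✗
(B) F = ma: LHS [L M T^-2], RHS [L M T^-2] ✓

Expression (A) F = mv is dimensionally incorrect.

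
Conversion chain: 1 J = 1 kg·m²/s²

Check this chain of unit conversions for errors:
The chain is correct (no errors).

Correct: Joule is defined as kg·m²/s²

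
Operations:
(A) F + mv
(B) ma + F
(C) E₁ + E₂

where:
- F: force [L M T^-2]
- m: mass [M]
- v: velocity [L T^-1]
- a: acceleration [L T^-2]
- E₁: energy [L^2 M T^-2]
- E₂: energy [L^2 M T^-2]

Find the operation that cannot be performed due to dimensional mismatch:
(A) F + mv

(A) F + mv: F [L M T^-2] and mv [L M T^-1] — different dimensions cannot be added/subtracted ✗
(B) ma + F: ma [L M T^-2] and F [L M T^-2] — same dimensions ✓
(C) E₁ + E₂: E₁ [L^2 M T^-2] and E₂ [L^2 M T^-2] — same dimensions ✓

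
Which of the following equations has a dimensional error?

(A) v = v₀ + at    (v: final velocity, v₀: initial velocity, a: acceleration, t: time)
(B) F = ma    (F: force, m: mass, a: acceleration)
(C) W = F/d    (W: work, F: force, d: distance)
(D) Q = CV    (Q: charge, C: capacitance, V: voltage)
(C) W = F/d

The equation (C) W = F/d is dimensionally incorrect.

LHS (W): [L^2 M T^-2]
RHS (F/d): [M T^-2] ✗

The dimensions do not match. The other three equations balance.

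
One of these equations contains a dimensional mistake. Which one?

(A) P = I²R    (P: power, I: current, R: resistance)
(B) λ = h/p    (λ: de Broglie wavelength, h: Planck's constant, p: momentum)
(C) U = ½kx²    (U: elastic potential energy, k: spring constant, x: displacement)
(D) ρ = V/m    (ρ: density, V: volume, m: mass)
(D) ρ = V/m

The equation (D) ρ = V/m is dimensionally incorrect.

LHS (ρ): [L^-3 M]
RHS (V/m): [L^3 M^-1] ✗

The dimensions do not match. The other three equations balance.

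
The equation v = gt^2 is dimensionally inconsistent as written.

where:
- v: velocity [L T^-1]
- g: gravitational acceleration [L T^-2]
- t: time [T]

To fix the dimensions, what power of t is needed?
The exponent of t should be 1: v = gt

The LHS v has dimensions [L T^-1]; t has dimensions [T].
As written, the RHS gt^2 (exponent 2 on t) has dimensions [L], which does not match.
With exponent 1, the RHS gt has dimensions [L T^-1], matching the LHS.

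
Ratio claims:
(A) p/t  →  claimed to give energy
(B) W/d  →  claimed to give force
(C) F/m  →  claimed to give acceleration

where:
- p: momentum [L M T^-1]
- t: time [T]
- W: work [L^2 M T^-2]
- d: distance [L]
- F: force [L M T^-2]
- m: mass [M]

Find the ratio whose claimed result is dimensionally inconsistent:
(A) p/t does not give energy

(A) p/t: [L M T^-2] ≠ energy [L^2 M T^-2] ✗
(B) W/d: [L M T^-2] = force [L M T^-2] ✓
(C) F/m: [L T^-2] = acceleration [L T^-2] ✓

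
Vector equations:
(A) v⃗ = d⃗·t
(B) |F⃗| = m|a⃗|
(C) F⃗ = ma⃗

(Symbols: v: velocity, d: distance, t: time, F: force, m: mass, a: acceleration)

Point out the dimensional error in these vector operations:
(A) v⃗ = d⃗·t

(A) v⃗ = d⃗·t: LHS [L T^-1], RHS [L T] ✗ — velocity is displacement per time; should be d⃗/t
(B) |F⃗| = m|a⃗|: LHS [L M T^-2], RHS [L M T^-2] ✓ — magnitudes of vectors are scalars
(C) F⃗ = ma⃗: LHS [L M T^-2], RHS [L M T^-2] ✓ — Force and acceleration are vectors, mass is a scalar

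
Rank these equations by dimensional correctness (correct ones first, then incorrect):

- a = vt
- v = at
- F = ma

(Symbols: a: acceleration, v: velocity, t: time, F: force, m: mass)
Dimensionally correct: v = at, F = ma
Dimensionally incorrect: a = vt
Ordered (correct first, then incorrect): v = at, F = ma, a = vt

- a = vt: LHS [L T^-2], RHS [L] → incorrect ✗
- v = at: LHS [L T^-1], RHS [L T^-1] → correct ✓
- F = ma: LHS [L M T^-2], RHS [L M T^-2] → correct ✓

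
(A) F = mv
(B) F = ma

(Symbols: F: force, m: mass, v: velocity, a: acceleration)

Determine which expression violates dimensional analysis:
(A)

(A) F = mv: LHS [L M T^-2], RHS [L M T^-1] ✗
(B) F = ma: LHS [L M T^-2], RHS [L M T^-2] ✓

Expression (A) F = mv is dimensionally incorrect.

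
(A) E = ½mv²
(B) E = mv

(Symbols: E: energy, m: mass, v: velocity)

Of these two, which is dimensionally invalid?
(B)

(A) E = ½mv²: LHS [L^2 M T^-2], RHS [L^2 M T^-2] ✓
(B) E = mv: LHS [L^2 M T^-2], RHS [L M T^-1] ✗

Expression (B) E = mv is dimensionally incorrect.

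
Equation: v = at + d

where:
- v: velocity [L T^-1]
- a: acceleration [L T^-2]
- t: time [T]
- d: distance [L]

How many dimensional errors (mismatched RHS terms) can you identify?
1

LHS v: [L T^-1]
- at: [L T^-1] ✓
- d: [L] ✗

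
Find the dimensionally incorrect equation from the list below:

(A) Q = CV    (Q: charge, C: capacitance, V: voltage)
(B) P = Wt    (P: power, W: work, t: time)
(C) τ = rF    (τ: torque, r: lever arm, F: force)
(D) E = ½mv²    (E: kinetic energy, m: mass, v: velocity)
(B) P = Wt

The equation (B) P = Wt is dimensionally incorrect.

LHS (P): [L^2 M T^-3]
RHS (Wt): [L^2 M T^-1] ✗

The dimensions do not match. The other three equations balance.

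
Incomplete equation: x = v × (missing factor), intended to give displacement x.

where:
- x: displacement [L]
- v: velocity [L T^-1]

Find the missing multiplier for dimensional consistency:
t (time), dimensions [T]

x has dimensions [L] and v has dimensions [L T^-1].
The missing factor must have dimensions [L] / [L T^-1] = [T], i.e. time (t).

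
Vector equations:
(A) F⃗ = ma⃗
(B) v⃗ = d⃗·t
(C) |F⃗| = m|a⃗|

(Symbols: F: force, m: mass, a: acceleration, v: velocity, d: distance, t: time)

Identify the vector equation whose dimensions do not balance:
(B) v⃗ = d⃗·t

(A) F⃗ = ma⃗: LHS [L M T^-2], RHS [L M T^-2] ✓ — Force and acceleration are vectors, mass is a scalar
(B) v⃗ = d⃗·t: LHS [L T^-1], RHS [L T] ✗ — velocity is displacement per time; should be d⃗/t
(C) |F⃗| = m|a⃗|: LHS [L M T^-2], RHS [L M T^-2] ✓ — magnitudes of vectors are scalars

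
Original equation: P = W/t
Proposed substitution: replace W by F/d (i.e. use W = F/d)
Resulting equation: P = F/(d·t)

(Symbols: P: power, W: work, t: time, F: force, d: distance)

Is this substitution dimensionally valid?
No

[W] = [L^2 M T^-2] and [F/d] = [M T^-2]. These differ, so the substitution replaces a quantity by one of different dimensions and the result P = F/(d·t) has LHS [L^2 M T^-3] vs RHS [M T^-3] — inconsistent.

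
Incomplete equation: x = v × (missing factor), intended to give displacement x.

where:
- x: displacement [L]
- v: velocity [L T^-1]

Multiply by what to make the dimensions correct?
t (time), dimensions [T]

x has dimensions [L] and v has dimensions [L T^-1].
The missing factor must have dimensions [L] / [L T^-1] = [T], i.e. time (t).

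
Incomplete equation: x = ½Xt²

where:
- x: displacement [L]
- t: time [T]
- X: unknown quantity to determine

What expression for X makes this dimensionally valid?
X = a (acceleration), dimensions [L T^-2]

x has dimensions [L]; the rest of the RHS (½ t²) has dimensions [T^2].
So X must have dimensions [L T^-2] — X = a (acceleration).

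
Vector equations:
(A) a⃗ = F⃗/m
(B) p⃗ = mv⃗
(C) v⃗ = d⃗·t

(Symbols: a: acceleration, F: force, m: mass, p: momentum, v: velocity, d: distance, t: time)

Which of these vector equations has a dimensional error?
(C) v⃗ = d⃗·t

(A) a⃗ = F⃗/m: LHS [L T^-2], RHS [L T^-2] ✓ — force (vector) divided by mass (scalar)
(B) p⃗ = mv⃗: LHS [L M T^-1], RHS [L M T^-1] ✓ — mass (scalar) times velocity (vector)
(C) v⃗ = d⃗·t: LHS [L T^-1], RHS [L T] ✗ — velocity is displacement per time; should be d⃗/t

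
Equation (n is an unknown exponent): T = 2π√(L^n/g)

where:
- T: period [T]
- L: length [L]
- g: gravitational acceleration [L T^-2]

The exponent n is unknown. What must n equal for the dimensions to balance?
n = 1

T has dimensions [T]; L has dimensions [L].
With n = 1: 2π√(L^1/g) has dimensions [T], matching the LHS ✓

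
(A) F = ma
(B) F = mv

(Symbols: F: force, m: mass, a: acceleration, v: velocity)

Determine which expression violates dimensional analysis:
(B)

(A) F = ma: LHS [L M T^-2], RHS [L M T^-2] ✓
(B) F = mv: LHS [L M T^-2], RHS [L M T^-1] ✗

Expression (B) F = mv is dimensionally incorrect.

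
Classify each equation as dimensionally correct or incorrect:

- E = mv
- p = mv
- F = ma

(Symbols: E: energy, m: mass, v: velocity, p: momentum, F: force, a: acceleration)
Dimensionally correct: p = mv, F = ma
Dimensionally incorrect: E = mv
Ordered (correct first, then incorrect): p = mv, F = ma, E = mv

- E = mv: LHS [L^2 M T^-2], RHS [L M T^-1] → incorrect ✗
- p = mv: LHS [L M T^-1], RHS [L M T^-1] → correct ✓
- F = ma: LHS [L M T^-2], RHS [L M T^-2] → correct ✓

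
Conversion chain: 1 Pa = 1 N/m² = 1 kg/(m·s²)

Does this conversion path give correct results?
The chain is correct (no errors).

Correct: Pascal is Newton per square meter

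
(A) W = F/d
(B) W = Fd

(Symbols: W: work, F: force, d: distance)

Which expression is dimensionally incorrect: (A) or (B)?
(A)

(A) W = F/d: LHS [L^2 M T^-2], RHS [M T^-2] ✗
(B) W = Fd: LHS [L^2 M T^-2], RHS [L^2 M T^-2] ✓

Expression (A) W = F/d is dimensionally incorrect.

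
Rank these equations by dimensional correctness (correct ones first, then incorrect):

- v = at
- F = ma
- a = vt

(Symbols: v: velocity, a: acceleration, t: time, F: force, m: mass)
Dimensionally correct: v = at, F = ma
Dimensionally incorrect: a = vt
Ordered (correct first, then incorrect): v = at, F = ma, a = vt

- v = at: LHS [L T^-1], RHS [L T^-1] → correct ✓
- F = ma: LHS [L M T^-2], RHS [L M T^-2] → correct ✓
- a = vt: LHS [L T^-2], RHS [L] → incorrect ✗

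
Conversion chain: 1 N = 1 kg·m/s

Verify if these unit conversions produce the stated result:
The chain is incorrect (it contains an error).

Incorrect: Newton is kg·m/s², not kg·m/s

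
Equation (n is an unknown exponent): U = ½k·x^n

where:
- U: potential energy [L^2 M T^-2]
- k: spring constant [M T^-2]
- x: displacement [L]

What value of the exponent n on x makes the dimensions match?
n = 2

U has dimensions [L^2 M T^-2]; x has dimensions [L].
The rest of the RHS has dimensions [M T^-2], so x^n must supply [L^2].
With n = 2: ½k·x^2 has dimensions [L^2 M T^-2], matching the LHS ✓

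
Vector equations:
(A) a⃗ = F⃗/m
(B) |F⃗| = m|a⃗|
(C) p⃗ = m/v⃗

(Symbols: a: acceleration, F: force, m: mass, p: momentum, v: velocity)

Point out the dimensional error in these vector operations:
(C) p⃗ = m/v⃗

(A) a⃗ = F⃗/m: LHS [L T^-2], RHS [L T^-2] ✓ — force (vector) divided by mass (scalar)
(B) |F⃗| = m|a⃗|: LHS [L M T^-2], RHS [L M T^-2] ✓ — magnitudes of vectors are scalars
(C) p⃗ = m/v⃗: LHS [L M T^-1], RHS [L^-1 M T] ✗ — momentum is mass times velocity; should be mv⃗ (and division by a vector is undefined)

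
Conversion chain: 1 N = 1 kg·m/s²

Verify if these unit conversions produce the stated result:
The chain is correct (no errors).

Correct: Newton is defined as kg·m/s²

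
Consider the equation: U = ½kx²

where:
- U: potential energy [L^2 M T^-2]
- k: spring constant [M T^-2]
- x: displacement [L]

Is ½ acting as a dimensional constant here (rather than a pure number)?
No

U has dimensions [L^2 M T^-2] and kx² already has dimensions [L^2 M T^-2], so the equation balances without ½ contributing any dimensions. ½ is a pure (dimensionless) number; changing or removing it would not affect dimensional consistency.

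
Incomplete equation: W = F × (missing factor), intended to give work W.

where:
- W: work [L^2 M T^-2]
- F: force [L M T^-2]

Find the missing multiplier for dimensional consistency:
d (distance), dimensions [L]

W has dimensions [L^2 M T^-2] and F has dimensions [L M T^-2].
The missing factor must have dimensions [L^2 M T^-2] / [L M T^-2] = [L], i.e. distance (d).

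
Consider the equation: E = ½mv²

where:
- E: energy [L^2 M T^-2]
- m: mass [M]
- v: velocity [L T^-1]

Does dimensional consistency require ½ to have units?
No

E has dimensions [L^2 M T^-2] and mv² already has dimensions [L^2 M T^-2], so the equation balances without ½ contributing any dimensions. ½ is a pure (dimensionless) number; changing or removing it would not affect dimensional consistency.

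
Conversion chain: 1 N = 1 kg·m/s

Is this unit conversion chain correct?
The chain is incorrect (it contains an error).

Incorrect: Newton is kg·m/s², not kg·m/s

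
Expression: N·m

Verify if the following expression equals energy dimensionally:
Yes

The expression N·m has dimensions [L^2 M T^-2], which is exactly energy [L^2 M T^-2].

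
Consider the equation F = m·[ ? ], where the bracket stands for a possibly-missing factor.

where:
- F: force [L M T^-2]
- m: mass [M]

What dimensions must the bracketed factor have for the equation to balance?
[L T^-2] — acceleration (e.g. a)

F has dimensions [L M T^-2]; m has dimensions [M].
The bracketed factor must supply [L M T^-2] / [M] = [L T^-2].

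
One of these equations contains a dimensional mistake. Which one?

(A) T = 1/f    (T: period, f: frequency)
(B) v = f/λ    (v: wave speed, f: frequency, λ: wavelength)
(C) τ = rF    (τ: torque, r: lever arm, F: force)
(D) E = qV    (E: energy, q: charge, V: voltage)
(B) v = f/λ

The equation (B) v = f/λ is dimensionally incorrect.

LHS (v): [L T^-1]
RHS (f/λ): [L^-1 T^-1] ✗

The dimensions do not match. The other three equations balance.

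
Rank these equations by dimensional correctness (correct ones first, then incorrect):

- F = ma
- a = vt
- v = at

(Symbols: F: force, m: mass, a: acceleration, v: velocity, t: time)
Dimensionally correct: F = ma, v = at
Dimensionally incorrect: a = vt
Ordered (correct first, then incorrect): F = ma, v = at, a = vt

- F = ma: LHS [L M T^-2], RHS [L M T^-2] → correct ✓
- a = vt: LHS [L T^-2], RHS [L] → incorrect ✗
- v = at: LHS [L T^-1], RHS [L T^-1] → correct ✓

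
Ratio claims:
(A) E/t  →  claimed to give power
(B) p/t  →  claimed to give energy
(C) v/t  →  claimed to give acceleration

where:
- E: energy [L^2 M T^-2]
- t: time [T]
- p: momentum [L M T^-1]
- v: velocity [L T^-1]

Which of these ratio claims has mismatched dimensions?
(B) p/t does not give energy

(A) E/t: [L^2 M T^-3] = power [L^2 M T^-3] ✓
(B) p/t: [L M T^-2] ≠ energy [L^2 M T^-2] ✗
(C) v/t: [L T^-2] = acceleration [L T^-2] ✓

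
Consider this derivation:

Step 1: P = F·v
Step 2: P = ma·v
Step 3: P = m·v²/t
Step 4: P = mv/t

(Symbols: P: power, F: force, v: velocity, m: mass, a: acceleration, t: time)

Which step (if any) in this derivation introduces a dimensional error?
Step 4

Step 1: P = F·v → LHS [L^2 M T^-3], RHS [L^2 M T^-3] ✓
Step 2: P = ma·v → LHS [L^2 M T^-3], RHS [L^2 M T^-3] ✓
Step 3: P = m·v²/t → LHS [L^2 M T^-3], RHS [L^2 M T^-3] ✓
Step 4: P = mv/t → LHS [L^2 M T^-3], RHS [L M T^-2] ✗

The first dimensional inconsistency appears in step 4: P = mv/t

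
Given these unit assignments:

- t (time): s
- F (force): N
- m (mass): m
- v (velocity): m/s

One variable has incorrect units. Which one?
m

The variable m (mass) should have units kg, not m.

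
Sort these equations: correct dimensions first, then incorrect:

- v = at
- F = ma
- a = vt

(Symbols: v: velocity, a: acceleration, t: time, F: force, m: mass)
Dimensionally correct: v = at, F = ma
Dimensionally incorrect: a = vt
Ordered (correct first, then incorrect): v = at, F = ma, a = vt

- v = at: LHS [L T^-1], RHS [L T^-1] → correct ✓
- F = ma: LHS [L M T^-2], RHS [L M T^-2] → correct ✓
- a = vt: LHS [L T^-2], RHS [L] → incorrect ✗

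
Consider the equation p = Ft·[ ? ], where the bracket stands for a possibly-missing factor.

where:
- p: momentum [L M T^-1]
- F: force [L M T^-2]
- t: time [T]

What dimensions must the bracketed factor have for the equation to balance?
Nothing is missing — the bracketed factor must be dimensionless.

p has dimensions [L M T^-1] and Ft already has dimensions [L M T^-1], so p = Ft is dimensionally complete.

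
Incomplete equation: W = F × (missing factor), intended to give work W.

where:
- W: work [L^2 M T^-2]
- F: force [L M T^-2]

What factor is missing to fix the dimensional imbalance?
d (distance), dimensions [L]

W has dimensions [L^2 M T^-2] and F has dimensions [L M T^-2].
The missing factor must have dimensions [L^2 M T^-2] / [L M T^-2] = [L], i.e. distance (d).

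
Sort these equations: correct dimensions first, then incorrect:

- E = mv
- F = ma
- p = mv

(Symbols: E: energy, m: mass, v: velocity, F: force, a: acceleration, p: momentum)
Dimensionally correct: F = ma, p = mv
Dimensionally incorrect: E = mv
Ordered (correct first, then incorrect): F = ma, p = mv, E = mv

- E = mv: LHS [L^2 M T^-2], RHS [L M T^-1] → incorrect ✗
- F = ma: LHS [L M T^-2], RHS [L M T^-2] → correct ✓
- p = mv: LHS [L M T^-1], RHS [L M T^-1] → correct ✓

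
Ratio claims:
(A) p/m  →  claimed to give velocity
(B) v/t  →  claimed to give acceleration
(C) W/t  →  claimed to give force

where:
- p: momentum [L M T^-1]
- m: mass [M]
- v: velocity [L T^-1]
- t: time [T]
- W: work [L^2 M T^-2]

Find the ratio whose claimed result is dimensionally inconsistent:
(C) W/t does not give force

(A) p/m: [L T^-1] = velocity [L T^-1] ✓
(B) v/t: [L T^-2] = acceleration [L T^-2] ✓
(C) W/t: [L^2 M T^-3] ≠ force [L M T^-2] ✗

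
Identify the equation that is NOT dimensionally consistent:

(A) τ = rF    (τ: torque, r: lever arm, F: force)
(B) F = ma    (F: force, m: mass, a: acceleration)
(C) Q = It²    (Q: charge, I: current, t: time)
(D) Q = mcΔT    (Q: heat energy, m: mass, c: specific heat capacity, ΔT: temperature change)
(C) Q = It²

The equation (C) Q = It² is dimensionally incorrect.

LHS (Q): [I T]
RHS (It²): [I T^2] ✗

The dimensions do not match. The other three equations balance.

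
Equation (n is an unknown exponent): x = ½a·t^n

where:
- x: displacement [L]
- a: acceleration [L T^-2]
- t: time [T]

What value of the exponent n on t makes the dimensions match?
n = 2

x has dimensions [L]; t has dimensions [T].
The rest of the RHS has dimensions [L T^-2], so t^n must supply [T^2].
With n = 2: ½a·t^2 has dimensions [L], matching the LHS ✓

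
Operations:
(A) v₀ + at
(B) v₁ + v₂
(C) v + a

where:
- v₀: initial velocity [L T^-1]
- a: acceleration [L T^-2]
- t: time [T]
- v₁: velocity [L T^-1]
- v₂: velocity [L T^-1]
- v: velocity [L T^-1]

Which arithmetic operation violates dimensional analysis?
(C) v + a

(A) v₀ + at: v₀ [L T^-1] and at [L T^-1] — same dimensions ✓
(B) v₁ + v₂: v₁ [L T^-1] and v₂ [L T^-1] — same dimensions ✓
(C) v + a: v [L T^-1] and a [L T^-2] — different dimensions cannot be added/subtracted ✗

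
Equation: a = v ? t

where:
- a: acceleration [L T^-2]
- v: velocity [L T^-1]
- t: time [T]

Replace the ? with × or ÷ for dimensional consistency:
division (÷): a = v ÷ t

a [L T^-2]; v [L T^-1]; t [T].
v × t → [L] ✗
v ÷ t → [L T^-2] ✓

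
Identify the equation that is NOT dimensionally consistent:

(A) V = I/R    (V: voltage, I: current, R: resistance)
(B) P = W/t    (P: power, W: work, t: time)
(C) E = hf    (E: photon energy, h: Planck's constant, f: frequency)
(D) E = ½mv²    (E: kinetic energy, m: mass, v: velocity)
(A) V = I/R

The equation (A) V = I/R is dimensionally incorrect.

LHS (V): [I^-1 L^2 M T^-3]
RHS (I/R): [I^3 L^-2 M^-1 T^3] ✗

The dimensions do not match. The other three equations balance.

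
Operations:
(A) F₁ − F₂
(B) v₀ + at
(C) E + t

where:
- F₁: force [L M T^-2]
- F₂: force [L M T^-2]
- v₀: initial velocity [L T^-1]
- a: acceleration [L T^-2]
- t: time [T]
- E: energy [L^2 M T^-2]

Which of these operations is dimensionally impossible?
(C) E + t

(A) F₁ − F₂: F₁ [L M T^-2] and F₂ [L M T^-2] — same dimensions ✓
(B) v₀ + at: v₀ [L T^-1] and at [L T^-1] — same dimensions ✓
(C) E + t: E [L^2 M T^-2] and t [T] — different dimensions cannot be added/subtracted ✗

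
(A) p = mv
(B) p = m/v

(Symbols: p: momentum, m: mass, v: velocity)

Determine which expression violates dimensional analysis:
(B)

(A) p = mv: LHS [L M T^-1], RHS [L M T^-1] ✓
(B) p = m/v: LHS [L M T^-1], RHS [L^-1 M T] ✗

Expression (B) p = m/v is dimensionally incorrect.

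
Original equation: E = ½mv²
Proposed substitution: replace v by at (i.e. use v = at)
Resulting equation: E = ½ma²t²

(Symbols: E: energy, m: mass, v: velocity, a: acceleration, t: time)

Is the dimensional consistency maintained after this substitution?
Yes

[v] = [L T^-1] and [at] = [L T^-1]. These match, so the substitution replaces a quantity by one of the same dimensions and the result E = ½ma²t² has LHS [L^2 M T^-2] vs RHS [L^2 M T^-2] — still consistent.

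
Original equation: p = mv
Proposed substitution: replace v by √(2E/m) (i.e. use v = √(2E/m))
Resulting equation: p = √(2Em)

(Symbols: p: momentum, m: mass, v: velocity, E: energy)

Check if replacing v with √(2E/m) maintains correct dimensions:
Yes

[v] = [L T^-1] and [√(2E/m)] = [L T^-1]. These match, so the substitution replaces a quantity by one of the same dimensions and the result p = √(2Em) has LHS [L M T^-1] vs RHS [L M T^-1] — still consistent.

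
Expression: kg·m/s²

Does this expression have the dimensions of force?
Yes

The expression kg·m/s² has dimensions [L M T^-2], which is exactly force [L M T^-2].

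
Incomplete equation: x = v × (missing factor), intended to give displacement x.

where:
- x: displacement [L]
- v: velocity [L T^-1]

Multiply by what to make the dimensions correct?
t (time), dimensions [T]

x has dimensions [L] and v has dimensions [L T^-1].
The missing factor must have dimensions [L] / [L T^-1] = [T], i.e. time (t).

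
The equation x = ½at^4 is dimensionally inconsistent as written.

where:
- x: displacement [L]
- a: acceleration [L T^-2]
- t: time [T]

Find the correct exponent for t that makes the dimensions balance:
The exponent of t should be 2: x = ½at^2

The LHS x has dimensions [L]; t has dimensions [T].
As written, the RHS ½at^4 (exponent 4 on t) has dimensions [L T^2], which does not match.
With exponent 2, the RHS ½at^2 has dimensions [L], matching the LHS.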